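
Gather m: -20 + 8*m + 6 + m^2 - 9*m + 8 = m^2 - m - 6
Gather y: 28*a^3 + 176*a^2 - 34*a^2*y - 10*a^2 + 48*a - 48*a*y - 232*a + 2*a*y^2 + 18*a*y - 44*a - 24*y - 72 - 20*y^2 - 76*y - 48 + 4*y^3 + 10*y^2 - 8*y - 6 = 28*a^3 + 166*a^2 - 228*a + 4*y^3 + y^2*(2*a - 10) + y*(-34*a^2 - 30*a - 108) - 126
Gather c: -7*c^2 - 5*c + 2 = -7*c^2 - 5*c + 2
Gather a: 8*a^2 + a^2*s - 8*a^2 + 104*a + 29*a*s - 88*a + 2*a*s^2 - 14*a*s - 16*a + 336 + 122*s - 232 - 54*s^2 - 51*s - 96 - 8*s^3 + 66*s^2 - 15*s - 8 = a^2*s + a*(2*s^2 + 15*s) - 8*s^3 + 12*s^2 + 56*s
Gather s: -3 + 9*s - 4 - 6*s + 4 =3*s - 3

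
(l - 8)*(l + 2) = l^2 - 6*l - 16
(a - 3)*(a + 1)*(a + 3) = a^3 + a^2 - 9*a - 9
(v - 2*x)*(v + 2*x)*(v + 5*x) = v^3 + 5*v^2*x - 4*v*x^2 - 20*x^3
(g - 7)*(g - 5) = g^2 - 12*g + 35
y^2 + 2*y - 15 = (y - 3)*(y + 5)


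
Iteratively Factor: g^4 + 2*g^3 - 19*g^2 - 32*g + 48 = (g + 3)*(g^3 - g^2 - 16*g + 16) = (g - 4)*(g + 3)*(g^2 + 3*g - 4) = (g - 4)*(g + 3)*(g + 4)*(g - 1)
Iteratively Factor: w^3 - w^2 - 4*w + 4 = (w - 2)*(w^2 + w - 2) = (w - 2)*(w + 2)*(w - 1)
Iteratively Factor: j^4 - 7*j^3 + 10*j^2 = (j - 2)*(j^3 - 5*j^2) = (j - 5)*(j - 2)*(j^2) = j*(j - 5)*(j - 2)*(j)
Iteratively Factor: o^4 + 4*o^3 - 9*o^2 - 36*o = (o)*(o^3 + 4*o^2 - 9*o - 36) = o*(o + 4)*(o^2 - 9) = o*(o - 3)*(o + 4)*(o + 3)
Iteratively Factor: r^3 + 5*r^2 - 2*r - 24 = (r + 3)*(r^2 + 2*r - 8) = (r - 2)*(r + 3)*(r + 4)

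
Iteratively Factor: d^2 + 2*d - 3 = (d - 1)*(d + 3)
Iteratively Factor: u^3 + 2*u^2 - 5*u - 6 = (u + 1)*(u^2 + u - 6) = (u - 2)*(u + 1)*(u + 3)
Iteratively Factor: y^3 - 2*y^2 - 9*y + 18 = (y - 3)*(y^2 + y - 6) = (y - 3)*(y + 3)*(y - 2)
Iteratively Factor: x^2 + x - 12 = (x + 4)*(x - 3)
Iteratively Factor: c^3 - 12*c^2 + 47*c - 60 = (c - 4)*(c^2 - 8*c + 15) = (c - 5)*(c - 4)*(c - 3)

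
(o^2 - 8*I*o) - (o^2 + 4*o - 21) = -4*o - 8*I*o + 21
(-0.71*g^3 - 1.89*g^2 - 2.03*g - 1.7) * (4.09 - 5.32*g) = 3.7772*g^4 + 7.1509*g^3 + 3.0695*g^2 + 0.741300000000001*g - 6.953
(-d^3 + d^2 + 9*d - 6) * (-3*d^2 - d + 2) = 3*d^5 - 2*d^4 - 30*d^3 + 11*d^2 + 24*d - 12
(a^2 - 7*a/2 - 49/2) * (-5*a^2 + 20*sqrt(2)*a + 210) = -5*a^4 + 35*a^3/2 + 20*sqrt(2)*a^3 - 70*sqrt(2)*a^2 + 665*a^2/2 - 735*a - 490*sqrt(2)*a - 5145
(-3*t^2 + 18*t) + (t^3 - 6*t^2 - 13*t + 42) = t^3 - 9*t^2 + 5*t + 42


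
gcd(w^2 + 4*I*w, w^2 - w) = w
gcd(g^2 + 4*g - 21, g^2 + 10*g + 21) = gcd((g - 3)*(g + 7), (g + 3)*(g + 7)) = g + 7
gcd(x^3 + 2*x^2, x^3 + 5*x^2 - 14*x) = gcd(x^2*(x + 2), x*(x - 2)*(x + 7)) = x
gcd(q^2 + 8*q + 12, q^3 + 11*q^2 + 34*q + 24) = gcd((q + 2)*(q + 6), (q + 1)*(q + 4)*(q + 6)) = q + 6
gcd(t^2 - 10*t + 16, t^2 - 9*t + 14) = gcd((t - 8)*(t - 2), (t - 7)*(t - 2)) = t - 2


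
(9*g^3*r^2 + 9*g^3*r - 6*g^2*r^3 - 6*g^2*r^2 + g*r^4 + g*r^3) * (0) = 0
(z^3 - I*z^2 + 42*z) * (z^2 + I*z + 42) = z^5 + 85*z^3 + 1764*z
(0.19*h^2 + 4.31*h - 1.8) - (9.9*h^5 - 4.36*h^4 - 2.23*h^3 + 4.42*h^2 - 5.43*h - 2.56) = -9.9*h^5 + 4.36*h^4 + 2.23*h^3 - 4.23*h^2 + 9.74*h + 0.76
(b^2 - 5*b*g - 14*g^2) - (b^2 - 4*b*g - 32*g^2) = -b*g + 18*g^2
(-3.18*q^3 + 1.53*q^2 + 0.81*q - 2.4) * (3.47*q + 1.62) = -11.0346*q^4 + 0.157500000000001*q^3 + 5.2893*q^2 - 7.0158*q - 3.888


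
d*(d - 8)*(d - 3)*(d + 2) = d^4 - 9*d^3 + 2*d^2 + 48*d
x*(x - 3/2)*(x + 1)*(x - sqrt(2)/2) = x^4 - sqrt(2)*x^3/2 - x^3/2 - 3*x^2/2 + sqrt(2)*x^2/4 + 3*sqrt(2)*x/4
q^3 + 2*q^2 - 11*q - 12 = (q - 3)*(q + 1)*(q + 4)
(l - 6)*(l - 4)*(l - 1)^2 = l^4 - 12*l^3 + 45*l^2 - 58*l + 24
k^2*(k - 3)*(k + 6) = k^4 + 3*k^3 - 18*k^2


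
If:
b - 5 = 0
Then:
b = 5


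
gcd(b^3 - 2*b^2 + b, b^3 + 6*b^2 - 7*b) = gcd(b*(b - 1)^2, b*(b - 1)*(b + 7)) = b^2 - b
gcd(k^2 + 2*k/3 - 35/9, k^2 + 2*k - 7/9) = k + 7/3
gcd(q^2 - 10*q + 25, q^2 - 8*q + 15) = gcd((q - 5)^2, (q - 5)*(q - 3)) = q - 5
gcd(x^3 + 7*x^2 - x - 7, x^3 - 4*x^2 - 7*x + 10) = x - 1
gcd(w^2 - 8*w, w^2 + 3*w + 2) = 1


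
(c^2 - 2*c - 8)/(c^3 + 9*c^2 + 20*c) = (c^2 - 2*c - 8)/(c*(c^2 + 9*c + 20))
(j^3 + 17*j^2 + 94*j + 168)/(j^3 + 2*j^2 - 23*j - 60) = (j^2 + 13*j + 42)/(j^2 - 2*j - 15)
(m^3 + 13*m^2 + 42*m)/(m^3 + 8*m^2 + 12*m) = (m + 7)/(m + 2)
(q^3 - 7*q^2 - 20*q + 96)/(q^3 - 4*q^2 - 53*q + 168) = (q + 4)/(q + 7)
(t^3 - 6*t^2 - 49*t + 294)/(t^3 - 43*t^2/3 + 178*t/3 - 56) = 3*(t + 7)/(3*t - 4)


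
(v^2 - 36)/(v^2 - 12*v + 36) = (v + 6)/(v - 6)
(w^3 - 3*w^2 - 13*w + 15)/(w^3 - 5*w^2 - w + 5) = (w + 3)/(w + 1)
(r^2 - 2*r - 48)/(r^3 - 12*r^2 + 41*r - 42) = (r^2 - 2*r - 48)/(r^3 - 12*r^2 + 41*r - 42)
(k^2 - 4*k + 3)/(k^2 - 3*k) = (k - 1)/k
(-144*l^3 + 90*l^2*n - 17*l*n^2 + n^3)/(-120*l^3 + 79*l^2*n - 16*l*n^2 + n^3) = (6*l - n)/(5*l - n)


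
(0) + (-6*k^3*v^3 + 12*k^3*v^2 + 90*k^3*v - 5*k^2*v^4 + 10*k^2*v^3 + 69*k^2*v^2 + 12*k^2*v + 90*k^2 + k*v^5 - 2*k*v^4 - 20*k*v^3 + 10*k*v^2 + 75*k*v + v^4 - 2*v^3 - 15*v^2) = -6*k^3*v^3 + 12*k^3*v^2 + 90*k^3*v - 5*k^2*v^4 + 10*k^2*v^3 + 69*k^2*v^2 + 12*k^2*v + 90*k^2 + k*v^5 - 2*k*v^4 - 20*k*v^3 + 10*k*v^2 + 75*k*v + v^4 - 2*v^3 - 15*v^2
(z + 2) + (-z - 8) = -6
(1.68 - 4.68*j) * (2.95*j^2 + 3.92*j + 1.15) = -13.806*j^3 - 13.3896*j^2 + 1.2036*j + 1.932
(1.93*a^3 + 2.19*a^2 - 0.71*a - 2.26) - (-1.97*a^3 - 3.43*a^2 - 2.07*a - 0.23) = 3.9*a^3 + 5.62*a^2 + 1.36*a - 2.03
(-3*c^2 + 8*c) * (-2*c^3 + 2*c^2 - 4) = 6*c^5 - 22*c^4 + 16*c^3 + 12*c^2 - 32*c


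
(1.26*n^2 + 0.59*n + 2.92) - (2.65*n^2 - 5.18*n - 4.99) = -1.39*n^2 + 5.77*n + 7.91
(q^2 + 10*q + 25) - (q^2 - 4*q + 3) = 14*q + 22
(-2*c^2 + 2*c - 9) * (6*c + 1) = -12*c^3 + 10*c^2 - 52*c - 9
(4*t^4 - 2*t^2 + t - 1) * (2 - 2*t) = -8*t^5 + 8*t^4 + 4*t^3 - 6*t^2 + 4*t - 2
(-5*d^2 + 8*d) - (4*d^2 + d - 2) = -9*d^2 + 7*d + 2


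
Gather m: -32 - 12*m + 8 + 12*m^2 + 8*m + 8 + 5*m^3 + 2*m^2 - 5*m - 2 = 5*m^3 + 14*m^2 - 9*m - 18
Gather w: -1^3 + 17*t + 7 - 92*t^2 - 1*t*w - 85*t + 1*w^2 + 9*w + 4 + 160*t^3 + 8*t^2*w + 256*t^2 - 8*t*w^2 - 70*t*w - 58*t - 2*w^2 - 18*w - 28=160*t^3 + 164*t^2 - 126*t + w^2*(-8*t - 1) + w*(8*t^2 - 71*t - 9) - 18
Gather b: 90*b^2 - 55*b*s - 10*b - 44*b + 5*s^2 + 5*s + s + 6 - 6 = 90*b^2 + b*(-55*s - 54) + 5*s^2 + 6*s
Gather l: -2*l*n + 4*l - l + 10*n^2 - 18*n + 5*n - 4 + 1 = l*(3 - 2*n) + 10*n^2 - 13*n - 3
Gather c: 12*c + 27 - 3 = 12*c + 24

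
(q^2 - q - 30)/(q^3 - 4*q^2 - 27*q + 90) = 1/(q - 3)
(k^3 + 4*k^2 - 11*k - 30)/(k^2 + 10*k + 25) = (k^2 - k - 6)/(k + 5)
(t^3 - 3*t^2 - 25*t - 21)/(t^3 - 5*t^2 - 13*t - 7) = (t + 3)/(t + 1)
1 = 1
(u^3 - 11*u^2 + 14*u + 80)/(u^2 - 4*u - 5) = (u^2 - 6*u - 16)/(u + 1)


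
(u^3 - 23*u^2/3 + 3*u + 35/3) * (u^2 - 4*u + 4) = u^5 - 35*u^4/3 + 113*u^3/3 - 31*u^2 - 104*u/3 + 140/3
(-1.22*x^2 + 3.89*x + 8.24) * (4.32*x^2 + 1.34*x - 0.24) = -5.2704*x^4 + 15.17*x^3 + 41.1022*x^2 + 10.108*x - 1.9776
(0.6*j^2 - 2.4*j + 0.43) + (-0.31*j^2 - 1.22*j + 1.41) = 0.29*j^2 - 3.62*j + 1.84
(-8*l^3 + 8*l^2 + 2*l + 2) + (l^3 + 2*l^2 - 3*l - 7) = -7*l^3 + 10*l^2 - l - 5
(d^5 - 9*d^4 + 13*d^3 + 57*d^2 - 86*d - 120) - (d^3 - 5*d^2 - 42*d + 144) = d^5 - 9*d^4 + 12*d^3 + 62*d^2 - 44*d - 264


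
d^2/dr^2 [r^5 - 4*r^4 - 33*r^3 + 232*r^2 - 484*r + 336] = 20*r^3 - 48*r^2 - 198*r + 464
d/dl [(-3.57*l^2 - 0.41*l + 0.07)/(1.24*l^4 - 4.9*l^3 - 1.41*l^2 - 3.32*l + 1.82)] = (8.8536*l^5 - 15.9678*l^4 - 4.3652*l^3 + 12.3033*l^2 - 12.7974*l - 0.5138)/(1.5376*l^8 - 12.152*l^7 + 20.5132*l^6 + 5.5844*l^5 + 39.0377*l^4 - 8.4736*l^3 + 5.89*l^2 - 12.0848*l + 3.3124)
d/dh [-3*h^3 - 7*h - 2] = -9*h^2 - 7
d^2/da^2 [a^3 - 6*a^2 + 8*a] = 6*a - 12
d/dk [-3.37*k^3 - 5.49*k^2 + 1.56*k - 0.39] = -10.11*k^2 - 10.98*k + 1.56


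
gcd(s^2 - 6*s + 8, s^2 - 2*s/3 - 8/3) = s - 2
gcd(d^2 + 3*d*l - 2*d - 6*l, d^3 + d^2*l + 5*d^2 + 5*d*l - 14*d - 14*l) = d - 2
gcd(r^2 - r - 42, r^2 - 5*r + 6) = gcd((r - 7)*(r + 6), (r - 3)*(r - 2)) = 1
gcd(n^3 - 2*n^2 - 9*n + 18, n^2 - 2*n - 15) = n + 3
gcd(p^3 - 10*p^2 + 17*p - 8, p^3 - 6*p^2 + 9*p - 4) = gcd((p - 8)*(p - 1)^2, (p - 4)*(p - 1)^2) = p^2 - 2*p + 1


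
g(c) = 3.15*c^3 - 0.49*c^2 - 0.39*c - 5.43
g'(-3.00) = 87.60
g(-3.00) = -93.72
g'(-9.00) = 773.88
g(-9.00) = -2337.96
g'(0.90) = 6.38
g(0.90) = -3.88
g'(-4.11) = 163.27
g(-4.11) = -230.80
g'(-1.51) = 22.64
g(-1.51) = -16.80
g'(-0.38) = 1.35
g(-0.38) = -5.53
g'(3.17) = 91.47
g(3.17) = 88.75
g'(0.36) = 0.48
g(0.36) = -5.49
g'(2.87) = 74.64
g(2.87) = 63.88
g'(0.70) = 3.55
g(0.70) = -4.86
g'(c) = 9.45*c^2 - 0.98*c - 0.39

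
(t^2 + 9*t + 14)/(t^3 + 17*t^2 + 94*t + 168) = (t + 2)/(t^2 + 10*t + 24)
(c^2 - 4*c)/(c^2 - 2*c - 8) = c/(c + 2)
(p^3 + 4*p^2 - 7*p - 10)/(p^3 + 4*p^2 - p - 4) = (p^2 + 3*p - 10)/(p^2 + 3*p - 4)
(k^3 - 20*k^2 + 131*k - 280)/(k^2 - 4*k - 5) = (k^2 - 15*k + 56)/(k + 1)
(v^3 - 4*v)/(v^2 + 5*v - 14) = v*(v + 2)/(v + 7)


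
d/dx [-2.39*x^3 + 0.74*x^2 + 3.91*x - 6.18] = -7.17*x^2 + 1.48*x + 3.91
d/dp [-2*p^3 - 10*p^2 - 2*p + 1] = -6*p^2 - 20*p - 2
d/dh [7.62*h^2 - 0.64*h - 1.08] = 15.24*h - 0.64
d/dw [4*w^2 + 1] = 8*w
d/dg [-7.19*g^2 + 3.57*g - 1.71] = 3.57 - 14.38*g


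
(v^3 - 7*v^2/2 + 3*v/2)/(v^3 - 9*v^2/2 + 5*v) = (2*v^2 - 7*v + 3)/(2*v^2 - 9*v + 10)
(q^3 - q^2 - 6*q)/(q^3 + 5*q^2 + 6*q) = (q - 3)/(q + 3)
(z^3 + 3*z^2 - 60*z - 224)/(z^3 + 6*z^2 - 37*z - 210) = (z^2 - 4*z - 32)/(z^2 - z - 30)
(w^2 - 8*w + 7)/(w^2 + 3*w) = (w^2 - 8*w + 7)/(w*(w + 3))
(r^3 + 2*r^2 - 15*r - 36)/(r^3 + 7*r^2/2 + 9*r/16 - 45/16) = 16*(r^2 - r - 12)/(16*r^2 + 8*r - 15)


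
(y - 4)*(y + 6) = y^2 + 2*y - 24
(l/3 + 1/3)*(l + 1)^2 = l^3/3 + l^2 + l + 1/3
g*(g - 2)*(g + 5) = g^3 + 3*g^2 - 10*g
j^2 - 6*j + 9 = (j - 3)^2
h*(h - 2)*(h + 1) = h^3 - h^2 - 2*h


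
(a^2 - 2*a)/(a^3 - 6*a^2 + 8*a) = 1/(a - 4)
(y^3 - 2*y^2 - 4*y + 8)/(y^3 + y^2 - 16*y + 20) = (y + 2)/(y + 5)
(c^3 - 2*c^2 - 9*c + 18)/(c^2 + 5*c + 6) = (c^2 - 5*c + 6)/(c + 2)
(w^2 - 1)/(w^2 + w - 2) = (w + 1)/(w + 2)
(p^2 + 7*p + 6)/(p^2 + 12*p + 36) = (p + 1)/(p + 6)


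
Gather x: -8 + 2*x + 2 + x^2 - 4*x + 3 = x^2 - 2*x - 3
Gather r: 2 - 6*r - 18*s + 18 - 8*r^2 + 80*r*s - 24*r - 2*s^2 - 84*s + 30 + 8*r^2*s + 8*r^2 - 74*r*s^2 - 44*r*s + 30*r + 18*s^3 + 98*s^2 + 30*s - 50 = 8*r^2*s + r*(-74*s^2 + 36*s) + 18*s^3 + 96*s^2 - 72*s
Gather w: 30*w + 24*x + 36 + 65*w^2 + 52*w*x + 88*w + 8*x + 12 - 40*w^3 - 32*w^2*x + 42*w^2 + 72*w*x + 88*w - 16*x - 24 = -40*w^3 + w^2*(107 - 32*x) + w*(124*x + 206) + 16*x + 24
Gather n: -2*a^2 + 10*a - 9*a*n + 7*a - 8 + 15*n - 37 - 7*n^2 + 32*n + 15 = -2*a^2 + 17*a - 7*n^2 + n*(47 - 9*a) - 30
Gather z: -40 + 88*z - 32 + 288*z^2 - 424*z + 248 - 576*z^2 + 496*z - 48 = -288*z^2 + 160*z + 128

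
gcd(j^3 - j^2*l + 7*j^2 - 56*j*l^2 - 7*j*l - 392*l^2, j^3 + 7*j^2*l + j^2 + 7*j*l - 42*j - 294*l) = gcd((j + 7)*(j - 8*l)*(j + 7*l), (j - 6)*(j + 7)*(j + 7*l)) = j^2 + 7*j*l + 7*j + 49*l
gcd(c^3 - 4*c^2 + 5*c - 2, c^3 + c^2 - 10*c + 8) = c^2 - 3*c + 2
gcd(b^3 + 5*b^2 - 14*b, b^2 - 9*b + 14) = b - 2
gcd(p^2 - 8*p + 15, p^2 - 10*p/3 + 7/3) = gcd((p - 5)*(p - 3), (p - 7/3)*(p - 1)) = 1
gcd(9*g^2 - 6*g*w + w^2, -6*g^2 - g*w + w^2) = -3*g + w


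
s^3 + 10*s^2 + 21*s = s*(s + 3)*(s + 7)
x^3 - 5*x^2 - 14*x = x*(x - 7)*(x + 2)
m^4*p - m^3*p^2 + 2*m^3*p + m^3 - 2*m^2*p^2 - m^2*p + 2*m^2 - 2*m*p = m*(m + 2)*(m - p)*(m*p + 1)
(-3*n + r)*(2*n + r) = -6*n^2 - n*r + r^2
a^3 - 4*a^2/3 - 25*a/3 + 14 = (a - 7/3)*(a - 2)*(a + 3)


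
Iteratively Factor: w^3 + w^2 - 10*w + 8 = (w - 1)*(w^2 + 2*w - 8) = (w - 2)*(w - 1)*(w + 4)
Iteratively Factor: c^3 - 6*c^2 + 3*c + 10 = (c - 5)*(c^2 - c - 2) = (c - 5)*(c + 1)*(c - 2)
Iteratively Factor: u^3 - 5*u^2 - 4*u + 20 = (u - 5)*(u^2 - 4) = (u - 5)*(u + 2)*(u - 2)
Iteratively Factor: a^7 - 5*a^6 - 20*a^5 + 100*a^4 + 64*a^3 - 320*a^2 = (a)*(a^6 - 5*a^5 - 20*a^4 + 100*a^3 + 64*a^2 - 320*a) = a*(a + 2)*(a^5 - 7*a^4 - 6*a^3 + 112*a^2 - 160*a) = a*(a + 2)*(a + 4)*(a^4 - 11*a^3 + 38*a^2 - 40*a) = a*(a - 5)*(a + 2)*(a + 4)*(a^3 - 6*a^2 + 8*a) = a*(a - 5)*(a - 4)*(a + 2)*(a + 4)*(a^2 - 2*a) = a^2*(a - 5)*(a - 4)*(a + 2)*(a + 4)*(a - 2)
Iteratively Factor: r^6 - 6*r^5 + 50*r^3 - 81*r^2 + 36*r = (r)*(r^5 - 6*r^4 + 50*r^2 - 81*r + 36) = r*(r - 1)*(r^4 - 5*r^3 - 5*r^2 + 45*r - 36) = r*(r - 1)*(r + 3)*(r^3 - 8*r^2 + 19*r - 12) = r*(r - 3)*(r - 1)*(r + 3)*(r^2 - 5*r + 4) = r*(r - 4)*(r - 3)*(r - 1)*(r + 3)*(r - 1)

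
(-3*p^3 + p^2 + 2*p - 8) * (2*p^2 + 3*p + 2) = -6*p^5 - 7*p^4 + p^3 - 8*p^2 - 20*p - 16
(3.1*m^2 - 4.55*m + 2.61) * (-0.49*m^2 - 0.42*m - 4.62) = -1.519*m^4 + 0.9275*m^3 - 13.6899*m^2 + 19.9248*m - 12.0582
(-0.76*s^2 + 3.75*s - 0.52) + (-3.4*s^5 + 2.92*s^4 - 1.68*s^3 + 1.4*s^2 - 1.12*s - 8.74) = -3.4*s^5 + 2.92*s^4 - 1.68*s^3 + 0.64*s^2 + 2.63*s - 9.26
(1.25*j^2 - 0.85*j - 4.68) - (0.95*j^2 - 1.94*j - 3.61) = 0.3*j^2 + 1.09*j - 1.07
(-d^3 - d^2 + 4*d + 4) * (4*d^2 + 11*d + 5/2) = -4*d^5 - 15*d^4 + 5*d^3/2 + 115*d^2/2 + 54*d + 10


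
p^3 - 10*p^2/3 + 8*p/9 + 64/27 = (p - 8/3)*(p - 4/3)*(p + 2/3)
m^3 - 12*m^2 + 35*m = m*(m - 7)*(m - 5)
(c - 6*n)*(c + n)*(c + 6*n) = c^3 + c^2*n - 36*c*n^2 - 36*n^3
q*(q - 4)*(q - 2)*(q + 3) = q^4 - 3*q^3 - 10*q^2 + 24*q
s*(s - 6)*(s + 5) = s^3 - s^2 - 30*s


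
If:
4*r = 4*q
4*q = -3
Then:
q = -3/4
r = -3/4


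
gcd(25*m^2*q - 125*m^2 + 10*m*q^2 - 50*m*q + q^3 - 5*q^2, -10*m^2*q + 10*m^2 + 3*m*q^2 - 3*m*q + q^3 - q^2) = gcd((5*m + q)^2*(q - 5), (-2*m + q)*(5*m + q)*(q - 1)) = 5*m + q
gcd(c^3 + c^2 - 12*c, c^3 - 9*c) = c^2 - 3*c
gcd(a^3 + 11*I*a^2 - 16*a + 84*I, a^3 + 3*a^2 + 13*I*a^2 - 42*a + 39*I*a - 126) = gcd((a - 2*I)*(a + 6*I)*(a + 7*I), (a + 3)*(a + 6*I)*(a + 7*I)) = a^2 + 13*I*a - 42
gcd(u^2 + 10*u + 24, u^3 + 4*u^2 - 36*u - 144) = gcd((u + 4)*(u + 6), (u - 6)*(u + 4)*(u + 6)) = u^2 + 10*u + 24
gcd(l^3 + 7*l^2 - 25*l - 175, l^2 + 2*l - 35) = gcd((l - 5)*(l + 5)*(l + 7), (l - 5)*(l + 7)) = l^2 + 2*l - 35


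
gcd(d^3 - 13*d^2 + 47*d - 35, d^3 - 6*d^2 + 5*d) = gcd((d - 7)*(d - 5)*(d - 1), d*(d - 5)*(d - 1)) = d^2 - 6*d + 5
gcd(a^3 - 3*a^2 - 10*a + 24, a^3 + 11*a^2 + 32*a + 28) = 1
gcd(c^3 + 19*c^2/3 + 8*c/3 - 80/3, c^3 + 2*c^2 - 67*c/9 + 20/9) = c^2 + 7*c/3 - 20/3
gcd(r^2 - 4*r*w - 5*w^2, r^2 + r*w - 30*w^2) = r - 5*w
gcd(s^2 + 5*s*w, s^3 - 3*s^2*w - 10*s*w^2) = s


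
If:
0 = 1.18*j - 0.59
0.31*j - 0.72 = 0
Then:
No Solution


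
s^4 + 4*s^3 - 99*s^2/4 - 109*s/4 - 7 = (s - 4)*(s + 1/2)^2*(s + 7)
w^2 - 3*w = w*(w - 3)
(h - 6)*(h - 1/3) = h^2 - 19*h/3 + 2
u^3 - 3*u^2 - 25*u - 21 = (u - 7)*(u + 1)*(u + 3)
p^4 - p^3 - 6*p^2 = p^2*(p - 3)*(p + 2)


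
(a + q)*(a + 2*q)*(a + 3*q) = a^3 + 6*a^2*q + 11*a*q^2 + 6*q^3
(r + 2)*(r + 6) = r^2 + 8*r + 12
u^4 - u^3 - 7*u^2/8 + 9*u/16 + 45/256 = (u - 5/4)*(u - 3/4)*(u + 1/4)*(u + 3/4)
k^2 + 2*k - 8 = (k - 2)*(k + 4)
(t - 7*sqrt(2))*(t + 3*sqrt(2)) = t^2 - 4*sqrt(2)*t - 42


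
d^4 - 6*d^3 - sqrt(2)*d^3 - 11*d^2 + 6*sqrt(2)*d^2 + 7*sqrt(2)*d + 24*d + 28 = (d - 7)*(d + 1)*(d - 2*sqrt(2))*(d + sqrt(2))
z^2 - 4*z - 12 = (z - 6)*(z + 2)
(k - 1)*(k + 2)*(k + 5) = k^3 + 6*k^2 + 3*k - 10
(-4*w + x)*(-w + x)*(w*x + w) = 4*w^3*x + 4*w^3 - 5*w^2*x^2 - 5*w^2*x + w*x^3 + w*x^2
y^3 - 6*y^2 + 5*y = y*(y - 5)*(y - 1)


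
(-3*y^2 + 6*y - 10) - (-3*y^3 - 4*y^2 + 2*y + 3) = 3*y^3 + y^2 + 4*y - 13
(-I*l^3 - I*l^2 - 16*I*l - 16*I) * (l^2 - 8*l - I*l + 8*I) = -I*l^5 - l^4 + 7*I*l^4 + 7*l^3 - 8*I*l^3 - 8*l^2 + 112*I*l^2 + 112*l + 128*I*l + 128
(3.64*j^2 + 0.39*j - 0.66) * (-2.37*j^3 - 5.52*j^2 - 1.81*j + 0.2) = -8.6268*j^5 - 21.0171*j^4 - 7.177*j^3 + 3.6653*j^2 + 1.2726*j - 0.132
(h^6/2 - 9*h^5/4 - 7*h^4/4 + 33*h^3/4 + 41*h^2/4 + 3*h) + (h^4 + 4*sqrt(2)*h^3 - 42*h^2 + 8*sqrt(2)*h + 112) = h^6/2 - 9*h^5/4 - 3*h^4/4 + 4*sqrt(2)*h^3 + 33*h^3/4 - 127*h^2/4 + 3*h + 8*sqrt(2)*h + 112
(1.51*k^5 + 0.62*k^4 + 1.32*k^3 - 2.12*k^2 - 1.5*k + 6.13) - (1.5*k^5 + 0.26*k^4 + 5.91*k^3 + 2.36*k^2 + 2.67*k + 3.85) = 0.01*k^5 + 0.36*k^4 - 4.59*k^3 - 4.48*k^2 - 4.17*k + 2.28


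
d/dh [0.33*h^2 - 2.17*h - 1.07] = 0.66*h - 2.17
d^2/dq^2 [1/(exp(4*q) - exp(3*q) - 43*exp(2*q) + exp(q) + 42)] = ((-16*exp(3*q) + 9*exp(2*q) + 172*exp(q) - 1)*(exp(4*q) - exp(3*q) - 43*exp(2*q) + exp(q) + 42) + 2*(4*exp(3*q) - 3*exp(2*q) - 86*exp(q) + 1)^2*exp(q))*exp(q)/(exp(4*q) - exp(3*q) - 43*exp(2*q) + exp(q) + 42)^3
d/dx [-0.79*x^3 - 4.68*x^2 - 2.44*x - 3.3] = -2.37*x^2 - 9.36*x - 2.44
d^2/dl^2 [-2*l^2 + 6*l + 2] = -4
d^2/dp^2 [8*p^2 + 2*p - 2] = 16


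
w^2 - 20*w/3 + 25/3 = (w - 5)*(w - 5/3)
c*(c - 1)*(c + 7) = c^3 + 6*c^2 - 7*c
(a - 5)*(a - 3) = a^2 - 8*a + 15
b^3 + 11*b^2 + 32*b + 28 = (b + 2)^2*(b + 7)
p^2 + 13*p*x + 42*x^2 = (p + 6*x)*(p + 7*x)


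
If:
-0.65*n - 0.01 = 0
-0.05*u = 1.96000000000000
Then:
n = -0.02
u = -39.20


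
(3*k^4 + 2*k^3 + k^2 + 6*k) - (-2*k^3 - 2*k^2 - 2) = 3*k^4 + 4*k^3 + 3*k^2 + 6*k + 2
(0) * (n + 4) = 0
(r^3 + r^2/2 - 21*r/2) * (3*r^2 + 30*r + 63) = 3*r^5 + 63*r^4/2 + 93*r^3/2 - 567*r^2/2 - 1323*r/2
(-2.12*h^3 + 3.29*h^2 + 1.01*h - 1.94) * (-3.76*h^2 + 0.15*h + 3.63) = 7.9712*h^5 - 12.6884*h^4 - 10.9997*h^3 + 19.3886*h^2 + 3.3753*h - 7.0422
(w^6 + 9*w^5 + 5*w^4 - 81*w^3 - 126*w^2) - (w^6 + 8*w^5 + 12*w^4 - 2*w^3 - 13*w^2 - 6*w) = w^5 - 7*w^4 - 79*w^3 - 113*w^2 + 6*w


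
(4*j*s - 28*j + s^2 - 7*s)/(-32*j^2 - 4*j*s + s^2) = (s - 7)/(-8*j + s)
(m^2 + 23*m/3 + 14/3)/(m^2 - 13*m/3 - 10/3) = (m + 7)/(m - 5)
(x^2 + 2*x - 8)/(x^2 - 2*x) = (x + 4)/x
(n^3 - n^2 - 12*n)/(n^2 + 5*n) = (n^2 - n - 12)/(n + 5)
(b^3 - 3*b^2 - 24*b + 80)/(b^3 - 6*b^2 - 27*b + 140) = (b - 4)/(b - 7)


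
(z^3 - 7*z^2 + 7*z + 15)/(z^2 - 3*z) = z - 4 - 5/z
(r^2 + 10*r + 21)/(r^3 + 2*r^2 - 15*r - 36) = (r + 7)/(r^2 - r - 12)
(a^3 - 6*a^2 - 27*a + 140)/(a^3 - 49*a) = (a^2 + a - 20)/(a*(a + 7))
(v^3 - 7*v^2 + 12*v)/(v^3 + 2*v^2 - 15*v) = (v - 4)/(v + 5)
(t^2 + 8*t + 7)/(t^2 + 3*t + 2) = (t + 7)/(t + 2)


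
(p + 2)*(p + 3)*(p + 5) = p^3 + 10*p^2 + 31*p + 30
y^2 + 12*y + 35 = (y + 5)*(y + 7)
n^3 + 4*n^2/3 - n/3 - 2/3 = (n - 2/3)*(n + 1)^2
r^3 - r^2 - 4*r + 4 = (r - 2)*(r - 1)*(r + 2)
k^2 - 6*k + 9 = (k - 3)^2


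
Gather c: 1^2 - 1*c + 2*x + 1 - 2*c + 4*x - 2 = -3*c + 6*x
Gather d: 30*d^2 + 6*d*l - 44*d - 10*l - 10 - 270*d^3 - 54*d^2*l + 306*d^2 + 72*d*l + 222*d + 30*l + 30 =-270*d^3 + d^2*(336 - 54*l) + d*(78*l + 178) + 20*l + 20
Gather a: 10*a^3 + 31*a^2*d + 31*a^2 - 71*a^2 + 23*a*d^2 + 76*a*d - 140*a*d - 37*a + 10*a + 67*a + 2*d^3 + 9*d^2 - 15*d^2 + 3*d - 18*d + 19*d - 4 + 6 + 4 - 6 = 10*a^3 + a^2*(31*d - 40) + a*(23*d^2 - 64*d + 40) + 2*d^3 - 6*d^2 + 4*d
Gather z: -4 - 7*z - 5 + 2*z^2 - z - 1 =2*z^2 - 8*z - 10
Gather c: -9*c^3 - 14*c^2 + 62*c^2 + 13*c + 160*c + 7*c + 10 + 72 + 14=-9*c^3 + 48*c^2 + 180*c + 96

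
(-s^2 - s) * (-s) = s^3 + s^2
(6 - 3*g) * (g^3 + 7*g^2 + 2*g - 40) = -3*g^4 - 15*g^3 + 36*g^2 + 132*g - 240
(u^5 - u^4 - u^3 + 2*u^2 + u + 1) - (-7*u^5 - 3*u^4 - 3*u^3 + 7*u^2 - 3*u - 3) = 8*u^5 + 2*u^4 + 2*u^3 - 5*u^2 + 4*u + 4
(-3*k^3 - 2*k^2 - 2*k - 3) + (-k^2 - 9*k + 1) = -3*k^3 - 3*k^2 - 11*k - 2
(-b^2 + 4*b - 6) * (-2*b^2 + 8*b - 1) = 2*b^4 - 16*b^3 + 45*b^2 - 52*b + 6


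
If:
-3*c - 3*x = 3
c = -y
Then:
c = -y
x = y - 1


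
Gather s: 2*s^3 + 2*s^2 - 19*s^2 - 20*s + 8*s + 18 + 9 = 2*s^3 - 17*s^2 - 12*s + 27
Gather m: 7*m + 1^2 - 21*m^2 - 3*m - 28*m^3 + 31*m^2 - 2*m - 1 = -28*m^3 + 10*m^2 + 2*m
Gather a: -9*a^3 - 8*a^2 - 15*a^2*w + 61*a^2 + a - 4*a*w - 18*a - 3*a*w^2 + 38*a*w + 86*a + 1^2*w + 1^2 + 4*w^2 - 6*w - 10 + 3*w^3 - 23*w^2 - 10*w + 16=-9*a^3 + a^2*(53 - 15*w) + a*(-3*w^2 + 34*w + 69) + 3*w^3 - 19*w^2 - 15*w + 7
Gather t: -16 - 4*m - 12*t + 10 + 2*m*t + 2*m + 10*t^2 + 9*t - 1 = -2*m + 10*t^2 + t*(2*m - 3) - 7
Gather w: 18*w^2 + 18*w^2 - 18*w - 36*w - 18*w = 36*w^2 - 72*w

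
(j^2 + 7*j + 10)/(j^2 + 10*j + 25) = (j + 2)/(j + 5)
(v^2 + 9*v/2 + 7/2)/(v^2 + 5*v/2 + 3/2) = (2*v + 7)/(2*v + 3)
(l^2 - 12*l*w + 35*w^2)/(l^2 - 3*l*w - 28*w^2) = (l - 5*w)/(l + 4*w)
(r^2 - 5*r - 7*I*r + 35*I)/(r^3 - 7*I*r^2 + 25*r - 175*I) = (r - 5)/(r^2 + 25)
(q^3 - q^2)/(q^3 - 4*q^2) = (q - 1)/(q - 4)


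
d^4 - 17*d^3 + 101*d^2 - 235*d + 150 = (d - 6)*(d - 5)^2*(d - 1)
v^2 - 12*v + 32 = (v - 8)*(v - 4)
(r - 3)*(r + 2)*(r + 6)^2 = r^4 + 11*r^3 + 18*r^2 - 108*r - 216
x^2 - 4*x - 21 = (x - 7)*(x + 3)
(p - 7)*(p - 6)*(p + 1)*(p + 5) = p^4 - 7*p^3 - 31*p^2 + 187*p + 210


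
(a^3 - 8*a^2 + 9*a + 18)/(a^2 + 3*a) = (a^3 - 8*a^2 + 9*a + 18)/(a*(a + 3))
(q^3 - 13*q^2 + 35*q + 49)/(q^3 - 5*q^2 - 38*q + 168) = (q^2 - 6*q - 7)/(q^2 + 2*q - 24)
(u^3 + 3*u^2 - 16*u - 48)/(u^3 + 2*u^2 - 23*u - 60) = (u - 4)/(u - 5)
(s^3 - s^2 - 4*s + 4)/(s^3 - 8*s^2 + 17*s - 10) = (s + 2)/(s - 5)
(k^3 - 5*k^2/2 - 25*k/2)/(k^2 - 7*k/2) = (2*k^2 - 5*k - 25)/(2*k - 7)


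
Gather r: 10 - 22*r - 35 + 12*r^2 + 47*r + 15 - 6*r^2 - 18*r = 6*r^2 + 7*r - 10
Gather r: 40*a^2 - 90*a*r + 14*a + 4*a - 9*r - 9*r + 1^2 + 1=40*a^2 + 18*a + r*(-90*a - 18) + 2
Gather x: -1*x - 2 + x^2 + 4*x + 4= x^2 + 3*x + 2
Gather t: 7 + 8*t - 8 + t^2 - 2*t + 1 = t^2 + 6*t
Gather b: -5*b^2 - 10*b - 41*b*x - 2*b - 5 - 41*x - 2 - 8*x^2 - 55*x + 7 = -5*b^2 + b*(-41*x - 12) - 8*x^2 - 96*x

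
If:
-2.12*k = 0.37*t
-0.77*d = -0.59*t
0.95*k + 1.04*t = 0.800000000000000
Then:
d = 0.70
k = -0.16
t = 0.92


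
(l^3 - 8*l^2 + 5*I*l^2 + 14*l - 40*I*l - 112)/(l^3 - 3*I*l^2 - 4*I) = (l^2 + l*(-8 + 7*I) - 56*I)/(l^2 - I*l + 2)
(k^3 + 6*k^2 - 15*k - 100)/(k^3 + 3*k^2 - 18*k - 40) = (k + 5)/(k + 2)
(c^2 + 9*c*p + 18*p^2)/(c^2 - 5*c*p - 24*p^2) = (-c - 6*p)/(-c + 8*p)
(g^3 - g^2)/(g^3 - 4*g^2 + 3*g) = g/(g - 3)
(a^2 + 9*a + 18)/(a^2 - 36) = (a + 3)/(a - 6)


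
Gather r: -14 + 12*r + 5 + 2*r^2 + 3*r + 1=2*r^2 + 15*r - 8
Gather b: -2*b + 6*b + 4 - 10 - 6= 4*b - 12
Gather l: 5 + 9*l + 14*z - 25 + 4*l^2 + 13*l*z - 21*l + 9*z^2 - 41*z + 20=4*l^2 + l*(13*z - 12) + 9*z^2 - 27*z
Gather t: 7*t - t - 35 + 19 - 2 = 6*t - 18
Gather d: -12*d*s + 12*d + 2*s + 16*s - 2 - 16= d*(12 - 12*s) + 18*s - 18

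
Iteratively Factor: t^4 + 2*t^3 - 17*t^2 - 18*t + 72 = (t + 4)*(t^3 - 2*t^2 - 9*t + 18) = (t + 3)*(t + 4)*(t^2 - 5*t + 6) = (t - 3)*(t + 3)*(t + 4)*(t - 2)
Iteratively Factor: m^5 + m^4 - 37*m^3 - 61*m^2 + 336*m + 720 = (m - 5)*(m^4 + 6*m^3 - 7*m^2 - 96*m - 144) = (m - 5)*(m + 3)*(m^3 + 3*m^2 - 16*m - 48) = (m - 5)*(m - 4)*(m + 3)*(m^2 + 7*m + 12) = (m - 5)*(m - 4)*(m + 3)*(m + 4)*(m + 3)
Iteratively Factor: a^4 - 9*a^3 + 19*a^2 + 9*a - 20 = (a - 1)*(a^3 - 8*a^2 + 11*a + 20) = (a - 1)*(a + 1)*(a^2 - 9*a + 20) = (a - 4)*(a - 1)*(a + 1)*(a - 5)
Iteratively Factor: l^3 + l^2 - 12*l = (l)*(l^2 + l - 12) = l*(l + 4)*(l - 3)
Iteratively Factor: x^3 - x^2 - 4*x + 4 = (x + 2)*(x^2 - 3*x + 2) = (x - 1)*(x + 2)*(x - 2)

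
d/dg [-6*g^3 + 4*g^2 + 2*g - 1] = -18*g^2 + 8*g + 2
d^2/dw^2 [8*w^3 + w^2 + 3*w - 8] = 48*w + 2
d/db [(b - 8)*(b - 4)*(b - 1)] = 3*b^2 - 26*b + 44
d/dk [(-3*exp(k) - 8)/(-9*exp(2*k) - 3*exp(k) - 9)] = (-9*exp(2*k) - 48*exp(k) + 1)*exp(k)/(3*(9*exp(4*k) + 6*exp(3*k) + 19*exp(2*k) + 6*exp(k) + 9))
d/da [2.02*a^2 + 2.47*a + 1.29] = 4.04*a + 2.47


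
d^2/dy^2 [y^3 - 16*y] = 6*y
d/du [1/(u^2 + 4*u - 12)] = 2*(-u - 2)/(u^2 + 4*u - 12)^2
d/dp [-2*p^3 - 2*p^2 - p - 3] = -6*p^2 - 4*p - 1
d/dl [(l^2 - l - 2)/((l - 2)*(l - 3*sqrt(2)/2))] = (-3*sqrt(2) - 2)/(2*l^2 - 6*sqrt(2)*l + 9)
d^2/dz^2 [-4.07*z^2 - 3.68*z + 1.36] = -8.14000000000000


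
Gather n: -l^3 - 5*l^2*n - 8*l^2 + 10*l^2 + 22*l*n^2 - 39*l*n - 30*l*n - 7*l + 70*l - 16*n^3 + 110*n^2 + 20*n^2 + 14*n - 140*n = -l^3 + 2*l^2 + 63*l - 16*n^3 + n^2*(22*l + 130) + n*(-5*l^2 - 69*l - 126)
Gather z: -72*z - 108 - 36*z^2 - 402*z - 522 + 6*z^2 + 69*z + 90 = -30*z^2 - 405*z - 540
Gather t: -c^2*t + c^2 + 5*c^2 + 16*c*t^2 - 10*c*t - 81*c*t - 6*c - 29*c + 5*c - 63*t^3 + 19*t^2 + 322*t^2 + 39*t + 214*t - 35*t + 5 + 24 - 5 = 6*c^2 - 30*c - 63*t^3 + t^2*(16*c + 341) + t*(-c^2 - 91*c + 218) + 24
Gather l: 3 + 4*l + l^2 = l^2 + 4*l + 3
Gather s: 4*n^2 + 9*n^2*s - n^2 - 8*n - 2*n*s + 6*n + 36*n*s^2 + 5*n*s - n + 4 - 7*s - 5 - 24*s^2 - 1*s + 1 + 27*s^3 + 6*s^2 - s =3*n^2 - 3*n + 27*s^3 + s^2*(36*n - 18) + s*(9*n^2 + 3*n - 9)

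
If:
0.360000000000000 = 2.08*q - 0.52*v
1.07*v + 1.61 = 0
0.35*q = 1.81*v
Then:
No Solution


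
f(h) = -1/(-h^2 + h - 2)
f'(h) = -(2*h - 1)/(-h^2 + h - 2)^2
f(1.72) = 0.31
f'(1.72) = -0.23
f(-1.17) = 0.22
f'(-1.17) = 0.16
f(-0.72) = 0.31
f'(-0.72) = 0.23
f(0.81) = 0.54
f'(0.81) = -0.18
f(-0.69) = 0.32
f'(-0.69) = 0.24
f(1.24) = 0.44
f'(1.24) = -0.28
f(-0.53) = 0.36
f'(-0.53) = 0.26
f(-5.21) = 0.03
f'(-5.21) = 0.01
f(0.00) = 0.50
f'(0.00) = 0.25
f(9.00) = 0.01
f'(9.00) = 0.00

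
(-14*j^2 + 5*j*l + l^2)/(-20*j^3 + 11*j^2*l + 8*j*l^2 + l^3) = (-14*j^2 + 5*j*l + l^2)/(-20*j^3 + 11*j^2*l + 8*j*l^2 + l^3)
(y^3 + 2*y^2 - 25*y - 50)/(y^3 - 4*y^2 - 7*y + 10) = (y + 5)/(y - 1)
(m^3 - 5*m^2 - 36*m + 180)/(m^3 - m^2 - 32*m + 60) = (m - 6)/(m - 2)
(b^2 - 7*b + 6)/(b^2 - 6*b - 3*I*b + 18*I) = (b - 1)/(b - 3*I)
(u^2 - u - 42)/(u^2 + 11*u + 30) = (u - 7)/(u + 5)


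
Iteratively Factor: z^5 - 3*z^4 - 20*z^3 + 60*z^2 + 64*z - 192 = (z - 3)*(z^4 - 20*z^2 + 64) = (z - 3)*(z - 2)*(z^3 + 2*z^2 - 16*z - 32) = (z - 3)*(z - 2)*(z + 2)*(z^2 - 16) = (z - 4)*(z - 3)*(z - 2)*(z + 2)*(z + 4)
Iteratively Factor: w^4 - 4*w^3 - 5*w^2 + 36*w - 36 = (w + 3)*(w^3 - 7*w^2 + 16*w - 12) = (w - 2)*(w + 3)*(w^2 - 5*w + 6) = (w - 3)*(w - 2)*(w + 3)*(w - 2)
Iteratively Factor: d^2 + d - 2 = (d + 2)*(d - 1)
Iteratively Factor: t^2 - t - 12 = (t + 3)*(t - 4)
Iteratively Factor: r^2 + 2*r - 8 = (r + 4)*(r - 2)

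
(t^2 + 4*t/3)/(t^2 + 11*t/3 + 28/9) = 3*t/(3*t + 7)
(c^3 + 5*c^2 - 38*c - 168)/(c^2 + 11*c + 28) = c - 6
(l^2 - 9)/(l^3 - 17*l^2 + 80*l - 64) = (l^2 - 9)/(l^3 - 17*l^2 + 80*l - 64)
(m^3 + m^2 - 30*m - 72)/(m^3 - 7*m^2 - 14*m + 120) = (m + 3)/(m - 5)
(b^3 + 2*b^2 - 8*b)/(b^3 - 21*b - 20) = b*(b - 2)/(b^2 - 4*b - 5)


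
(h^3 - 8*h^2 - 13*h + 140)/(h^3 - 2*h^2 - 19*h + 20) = (h - 7)/(h - 1)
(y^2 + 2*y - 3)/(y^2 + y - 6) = (y - 1)/(y - 2)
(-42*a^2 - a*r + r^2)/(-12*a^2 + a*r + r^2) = (-42*a^2 - a*r + r^2)/(-12*a^2 + a*r + r^2)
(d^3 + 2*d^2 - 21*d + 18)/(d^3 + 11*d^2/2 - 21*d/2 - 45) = 2*(d - 1)/(2*d + 5)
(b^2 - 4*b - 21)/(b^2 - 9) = (b - 7)/(b - 3)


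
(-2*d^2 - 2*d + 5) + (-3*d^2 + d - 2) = -5*d^2 - d + 3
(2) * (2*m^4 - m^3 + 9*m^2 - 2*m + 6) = 4*m^4 - 2*m^3 + 18*m^2 - 4*m + 12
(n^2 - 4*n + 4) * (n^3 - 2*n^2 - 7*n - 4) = n^5 - 6*n^4 + 5*n^3 + 16*n^2 - 12*n - 16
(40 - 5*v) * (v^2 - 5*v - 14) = -5*v^3 + 65*v^2 - 130*v - 560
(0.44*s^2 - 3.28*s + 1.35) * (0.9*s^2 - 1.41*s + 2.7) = 0.396*s^4 - 3.5724*s^3 + 7.0278*s^2 - 10.7595*s + 3.645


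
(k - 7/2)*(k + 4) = k^2 + k/2 - 14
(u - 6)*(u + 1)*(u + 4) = u^3 - u^2 - 26*u - 24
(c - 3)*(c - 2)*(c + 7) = c^3 + 2*c^2 - 29*c + 42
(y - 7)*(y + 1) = y^2 - 6*y - 7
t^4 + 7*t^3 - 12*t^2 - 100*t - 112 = (t - 4)*(t + 2)^2*(t + 7)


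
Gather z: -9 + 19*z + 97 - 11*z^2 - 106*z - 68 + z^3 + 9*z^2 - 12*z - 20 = z^3 - 2*z^2 - 99*z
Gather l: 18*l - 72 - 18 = 18*l - 90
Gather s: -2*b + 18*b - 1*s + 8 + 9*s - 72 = 16*b + 8*s - 64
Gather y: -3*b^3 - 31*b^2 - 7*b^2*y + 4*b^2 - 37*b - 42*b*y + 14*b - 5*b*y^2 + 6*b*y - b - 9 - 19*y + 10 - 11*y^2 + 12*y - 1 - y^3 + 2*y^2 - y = -3*b^3 - 27*b^2 - 24*b - y^3 + y^2*(-5*b - 9) + y*(-7*b^2 - 36*b - 8)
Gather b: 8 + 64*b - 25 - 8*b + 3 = 56*b - 14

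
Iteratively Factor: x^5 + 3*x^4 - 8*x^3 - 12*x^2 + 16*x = (x - 1)*(x^4 + 4*x^3 - 4*x^2 - 16*x) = (x - 1)*(x + 4)*(x^3 - 4*x) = (x - 2)*(x - 1)*(x + 4)*(x^2 + 2*x) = (x - 2)*(x - 1)*(x + 2)*(x + 4)*(x)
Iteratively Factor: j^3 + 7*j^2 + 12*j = (j + 4)*(j^2 + 3*j) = j*(j + 4)*(j + 3)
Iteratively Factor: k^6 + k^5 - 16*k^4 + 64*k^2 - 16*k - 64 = (k - 2)*(k^5 + 3*k^4 - 10*k^3 - 20*k^2 + 24*k + 32) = (k - 2)^2*(k^4 + 5*k^3 - 20*k - 16) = (k - 2)^2*(k + 4)*(k^3 + k^2 - 4*k - 4) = (k - 2)^2*(k + 2)*(k + 4)*(k^2 - k - 2) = (k - 2)^2*(k + 1)*(k + 2)*(k + 4)*(k - 2)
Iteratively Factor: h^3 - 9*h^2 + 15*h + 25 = (h + 1)*(h^2 - 10*h + 25) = (h - 5)*(h + 1)*(h - 5)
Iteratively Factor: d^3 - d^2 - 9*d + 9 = (d - 1)*(d^2 - 9) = (d - 1)*(d + 3)*(d - 3)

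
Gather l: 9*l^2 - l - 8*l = 9*l^2 - 9*l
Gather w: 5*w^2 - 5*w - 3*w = 5*w^2 - 8*w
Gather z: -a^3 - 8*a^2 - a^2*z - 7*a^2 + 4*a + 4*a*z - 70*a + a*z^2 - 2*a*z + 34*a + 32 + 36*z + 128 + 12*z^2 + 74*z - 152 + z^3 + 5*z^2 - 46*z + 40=-a^3 - 15*a^2 - 32*a + z^3 + z^2*(a + 17) + z*(-a^2 + 2*a + 64) + 48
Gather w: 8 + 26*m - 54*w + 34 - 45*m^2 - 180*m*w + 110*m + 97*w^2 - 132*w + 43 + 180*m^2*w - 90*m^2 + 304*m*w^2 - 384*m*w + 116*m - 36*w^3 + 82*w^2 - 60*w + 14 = -135*m^2 + 252*m - 36*w^3 + w^2*(304*m + 179) + w*(180*m^2 - 564*m - 246) + 99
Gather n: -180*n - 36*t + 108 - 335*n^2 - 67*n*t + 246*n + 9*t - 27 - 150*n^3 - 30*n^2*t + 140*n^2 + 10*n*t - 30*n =-150*n^3 + n^2*(-30*t - 195) + n*(36 - 57*t) - 27*t + 81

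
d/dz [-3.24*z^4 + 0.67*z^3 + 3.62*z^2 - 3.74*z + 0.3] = -12.96*z^3 + 2.01*z^2 + 7.24*z - 3.74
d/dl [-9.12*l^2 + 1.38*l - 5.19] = 1.38 - 18.24*l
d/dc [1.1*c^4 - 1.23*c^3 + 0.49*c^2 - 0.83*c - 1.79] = 4.4*c^3 - 3.69*c^2 + 0.98*c - 0.83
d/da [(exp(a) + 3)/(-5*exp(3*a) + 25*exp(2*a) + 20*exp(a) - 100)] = (-(exp(a) + 3)*(-3*exp(2*a) + 10*exp(a) + 4) - exp(3*a) + 5*exp(2*a) + 4*exp(a) - 20)*exp(a)/(5*(exp(3*a) - 5*exp(2*a) - 4*exp(a) + 20)^2)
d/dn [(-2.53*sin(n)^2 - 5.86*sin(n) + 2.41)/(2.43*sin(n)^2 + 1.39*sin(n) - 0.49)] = (10.7231*sin(n)^2 - 9.2332*sin(n) - 0.4785)*cos(n)/(5.9049*sin(n)^4 + 6.7554*sin(n)^3 - 0.4493*sin(n)^2 - 1.3622*sin(n) + 0.2401)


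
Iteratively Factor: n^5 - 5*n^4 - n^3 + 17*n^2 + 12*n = (n)*(n^4 - 5*n^3 - n^2 + 17*n + 12) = n*(n + 1)*(n^3 - 6*n^2 + 5*n + 12) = n*(n - 4)*(n + 1)*(n^2 - 2*n - 3) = n*(n - 4)*(n + 1)^2*(n - 3)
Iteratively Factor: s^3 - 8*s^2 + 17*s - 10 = (s - 1)*(s^2 - 7*s + 10) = (s - 5)*(s - 1)*(s - 2)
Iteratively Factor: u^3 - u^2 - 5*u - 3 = (u + 1)*(u^2 - 2*u - 3) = (u + 1)^2*(u - 3)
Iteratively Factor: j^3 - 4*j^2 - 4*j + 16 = (j - 4)*(j^2 - 4) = (j - 4)*(j + 2)*(j - 2)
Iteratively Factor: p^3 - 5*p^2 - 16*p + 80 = (p - 4)*(p^2 - p - 20) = (p - 4)*(p + 4)*(p - 5)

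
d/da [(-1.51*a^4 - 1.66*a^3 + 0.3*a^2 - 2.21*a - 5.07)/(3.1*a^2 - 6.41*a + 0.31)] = (-9.362*a^5 + 23.8913*a^4 + 19.4088*a^3 + 3.3842*a^2 + 31.62*a - 33.1838)/(9.61*a^4 - 39.742*a^3 + 43.0101*a^2 - 3.9742*a + 0.0961)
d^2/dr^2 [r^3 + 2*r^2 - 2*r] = 6*r + 4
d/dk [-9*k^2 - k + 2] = -18*k - 1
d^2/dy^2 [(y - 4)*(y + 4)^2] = 6*y + 8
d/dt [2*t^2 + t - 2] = 4*t + 1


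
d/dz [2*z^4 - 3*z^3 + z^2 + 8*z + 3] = 8*z^3 - 9*z^2 + 2*z + 8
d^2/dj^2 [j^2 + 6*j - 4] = 2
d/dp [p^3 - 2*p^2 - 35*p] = 3*p^2 - 4*p - 35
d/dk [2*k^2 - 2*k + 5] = 4*k - 2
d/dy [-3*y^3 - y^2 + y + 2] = -9*y^2 - 2*y + 1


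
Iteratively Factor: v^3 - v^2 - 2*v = (v + 1)*(v^2 - 2*v) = (v - 2)*(v + 1)*(v)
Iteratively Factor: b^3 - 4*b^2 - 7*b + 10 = (b + 2)*(b^2 - 6*b + 5) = (b - 5)*(b + 2)*(b - 1)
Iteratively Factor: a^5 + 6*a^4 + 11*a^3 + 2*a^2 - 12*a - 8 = (a - 1)*(a^4 + 7*a^3 + 18*a^2 + 20*a + 8) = (a - 1)*(a + 2)*(a^3 + 5*a^2 + 8*a + 4) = (a - 1)*(a + 2)^2*(a^2 + 3*a + 2) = (a - 1)*(a + 2)^3*(a + 1)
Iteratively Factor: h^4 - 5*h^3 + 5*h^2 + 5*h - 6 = (h - 3)*(h^3 - 2*h^2 - h + 2) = (h - 3)*(h + 1)*(h^2 - 3*h + 2) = (h - 3)*(h - 1)*(h + 1)*(h - 2)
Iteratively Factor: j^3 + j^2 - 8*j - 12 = (j - 3)*(j^2 + 4*j + 4) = (j - 3)*(j + 2)*(j + 2)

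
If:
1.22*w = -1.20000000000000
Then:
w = -0.98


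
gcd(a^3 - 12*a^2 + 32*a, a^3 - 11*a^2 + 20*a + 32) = a^2 - 12*a + 32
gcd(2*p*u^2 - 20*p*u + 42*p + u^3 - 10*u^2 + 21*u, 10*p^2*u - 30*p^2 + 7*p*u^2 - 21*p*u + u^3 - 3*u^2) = 2*p*u - 6*p + u^2 - 3*u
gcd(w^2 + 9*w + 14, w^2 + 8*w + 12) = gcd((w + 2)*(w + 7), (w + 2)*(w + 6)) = w + 2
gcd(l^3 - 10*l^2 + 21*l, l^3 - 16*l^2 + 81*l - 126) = l^2 - 10*l + 21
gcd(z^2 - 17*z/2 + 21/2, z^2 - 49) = z - 7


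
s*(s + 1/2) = s^2 + s/2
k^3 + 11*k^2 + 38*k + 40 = (k + 2)*(k + 4)*(k + 5)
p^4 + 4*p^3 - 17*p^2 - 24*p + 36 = (p - 3)*(p - 1)*(p + 2)*(p + 6)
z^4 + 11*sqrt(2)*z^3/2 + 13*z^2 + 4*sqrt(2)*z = z*(z + sqrt(2)/2)*(z + sqrt(2))*(z + 4*sqrt(2))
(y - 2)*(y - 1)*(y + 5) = y^3 + 2*y^2 - 13*y + 10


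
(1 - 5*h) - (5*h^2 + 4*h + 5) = -5*h^2 - 9*h - 4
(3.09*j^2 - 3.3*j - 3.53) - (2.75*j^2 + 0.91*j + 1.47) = 0.34*j^2 - 4.21*j - 5.0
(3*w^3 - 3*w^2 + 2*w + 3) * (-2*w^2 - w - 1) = -6*w^5 + 3*w^4 - 4*w^3 - 5*w^2 - 5*w - 3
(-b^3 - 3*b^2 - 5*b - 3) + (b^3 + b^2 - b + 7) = -2*b^2 - 6*b + 4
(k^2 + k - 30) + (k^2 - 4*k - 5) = 2*k^2 - 3*k - 35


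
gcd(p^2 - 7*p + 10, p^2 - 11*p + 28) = 1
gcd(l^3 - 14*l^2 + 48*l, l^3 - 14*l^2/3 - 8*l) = l^2 - 6*l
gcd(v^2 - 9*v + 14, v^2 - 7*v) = v - 7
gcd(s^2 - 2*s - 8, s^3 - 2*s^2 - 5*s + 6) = s + 2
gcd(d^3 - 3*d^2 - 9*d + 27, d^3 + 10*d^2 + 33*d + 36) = d + 3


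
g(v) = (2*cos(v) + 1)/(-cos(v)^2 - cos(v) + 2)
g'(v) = (-2*sin(v)*cos(v) - sin(v))*(2*cos(v) + 1)/(-cos(v)^2 - cos(v) + 2)^2 - 2*sin(v)/(-cos(v)^2 - cos(v) + 2)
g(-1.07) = 1.52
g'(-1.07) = 3.39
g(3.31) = -0.48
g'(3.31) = 0.21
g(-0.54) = 6.68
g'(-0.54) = 25.46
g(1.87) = 0.19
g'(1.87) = -0.90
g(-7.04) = 3.30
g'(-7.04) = 9.31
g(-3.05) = -0.49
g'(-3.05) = 0.11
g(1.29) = 0.94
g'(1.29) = -2.02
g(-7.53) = 1.04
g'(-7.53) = 2.22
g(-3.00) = -0.49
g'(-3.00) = 0.17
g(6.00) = 24.77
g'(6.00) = 176.16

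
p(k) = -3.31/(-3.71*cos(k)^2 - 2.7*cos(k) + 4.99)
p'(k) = -3.31*(-7.42*sin(k)*cos(k) - 2.7*sin(k))/(-3.71*cos(k)^2 - 2.7*cos(k) + 4.99)^2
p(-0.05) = 2.35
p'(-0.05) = -0.84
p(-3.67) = -0.73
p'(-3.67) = -0.30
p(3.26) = -0.82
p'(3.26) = 0.11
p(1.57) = -0.66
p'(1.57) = 0.36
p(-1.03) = -1.26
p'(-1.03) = -2.70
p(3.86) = -0.67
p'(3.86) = 0.26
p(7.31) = -1.27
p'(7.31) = 2.74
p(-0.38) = 4.62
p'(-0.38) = -22.91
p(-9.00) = -0.76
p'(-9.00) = 0.29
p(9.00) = -0.76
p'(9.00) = -0.29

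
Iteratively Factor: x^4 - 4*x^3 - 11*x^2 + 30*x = (x)*(x^3 - 4*x^2 - 11*x + 30) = x*(x + 3)*(x^2 - 7*x + 10) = x*(x - 2)*(x + 3)*(x - 5)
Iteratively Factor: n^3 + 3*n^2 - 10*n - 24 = (n - 3)*(n^2 + 6*n + 8) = (n - 3)*(n + 4)*(n + 2)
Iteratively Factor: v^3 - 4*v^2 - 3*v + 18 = (v - 3)*(v^2 - v - 6) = (v - 3)^2*(v + 2)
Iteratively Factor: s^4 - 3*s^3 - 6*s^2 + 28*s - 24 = (s - 2)*(s^3 - s^2 - 8*s + 12) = (s - 2)*(s + 3)*(s^2 - 4*s + 4) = (s - 2)^2*(s + 3)*(s - 2)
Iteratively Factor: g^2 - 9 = (g - 3)*(g + 3)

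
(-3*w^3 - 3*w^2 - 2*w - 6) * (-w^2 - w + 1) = 3*w^5 + 6*w^4 + 2*w^3 + 5*w^2 + 4*w - 6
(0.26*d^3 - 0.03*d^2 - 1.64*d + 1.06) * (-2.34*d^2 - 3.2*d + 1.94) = -0.6084*d^5 - 0.7618*d^4 + 4.438*d^3 + 2.7094*d^2 - 6.5736*d + 2.0564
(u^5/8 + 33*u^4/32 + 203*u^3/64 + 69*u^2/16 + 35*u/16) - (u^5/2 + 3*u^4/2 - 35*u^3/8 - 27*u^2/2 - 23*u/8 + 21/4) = -3*u^5/8 - 15*u^4/32 + 483*u^3/64 + 285*u^2/16 + 81*u/16 - 21/4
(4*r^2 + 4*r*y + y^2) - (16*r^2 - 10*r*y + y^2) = -12*r^2 + 14*r*y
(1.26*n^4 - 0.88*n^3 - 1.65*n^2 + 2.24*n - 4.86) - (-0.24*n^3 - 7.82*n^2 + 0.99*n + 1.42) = 1.26*n^4 - 0.64*n^3 + 6.17*n^2 + 1.25*n - 6.28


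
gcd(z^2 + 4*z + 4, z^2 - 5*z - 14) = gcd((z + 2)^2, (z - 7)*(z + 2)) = z + 2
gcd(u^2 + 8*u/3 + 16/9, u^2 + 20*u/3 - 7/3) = 1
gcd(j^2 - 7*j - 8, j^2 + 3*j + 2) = j + 1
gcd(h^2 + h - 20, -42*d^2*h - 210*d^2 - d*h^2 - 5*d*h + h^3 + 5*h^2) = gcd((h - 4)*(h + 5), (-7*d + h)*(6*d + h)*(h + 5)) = h + 5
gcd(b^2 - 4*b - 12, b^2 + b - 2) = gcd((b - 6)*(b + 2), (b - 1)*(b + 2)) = b + 2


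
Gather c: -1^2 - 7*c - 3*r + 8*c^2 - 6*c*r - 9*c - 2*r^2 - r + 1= 8*c^2 + c*(-6*r - 16) - 2*r^2 - 4*r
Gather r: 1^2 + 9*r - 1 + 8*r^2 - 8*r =8*r^2 + r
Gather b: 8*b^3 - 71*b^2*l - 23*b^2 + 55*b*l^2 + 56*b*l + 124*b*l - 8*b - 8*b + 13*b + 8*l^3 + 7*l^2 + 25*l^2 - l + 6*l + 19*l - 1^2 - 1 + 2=8*b^3 + b^2*(-71*l - 23) + b*(55*l^2 + 180*l - 3) + 8*l^3 + 32*l^2 + 24*l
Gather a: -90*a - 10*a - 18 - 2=-100*a - 20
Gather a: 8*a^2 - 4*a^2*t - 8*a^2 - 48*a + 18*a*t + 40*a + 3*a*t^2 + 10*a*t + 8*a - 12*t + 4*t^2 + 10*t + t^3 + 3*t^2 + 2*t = -4*a^2*t + a*(3*t^2 + 28*t) + t^3 + 7*t^2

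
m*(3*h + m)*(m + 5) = 3*h*m^2 + 15*h*m + m^3 + 5*m^2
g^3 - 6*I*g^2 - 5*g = g*(g - 5*I)*(g - I)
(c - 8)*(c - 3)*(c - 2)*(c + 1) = c^4 - 12*c^3 + 33*c^2 - 2*c - 48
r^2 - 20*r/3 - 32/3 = (r - 8)*(r + 4/3)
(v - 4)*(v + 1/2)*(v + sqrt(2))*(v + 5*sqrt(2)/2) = v^4 - 7*v^3/2 + 7*sqrt(2)*v^3/2 - 49*sqrt(2)*v^2/4 + 3*v^2 - 35*v/2 - 7*sqrt(2)*v - 10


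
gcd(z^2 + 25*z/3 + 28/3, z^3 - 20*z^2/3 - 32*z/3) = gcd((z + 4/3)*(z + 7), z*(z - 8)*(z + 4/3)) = z + 4/3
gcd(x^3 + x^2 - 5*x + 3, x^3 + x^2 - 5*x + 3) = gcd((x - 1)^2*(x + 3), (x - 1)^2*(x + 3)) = x^3 + x^2 - 5*x + 3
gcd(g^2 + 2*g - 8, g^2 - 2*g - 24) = g + 4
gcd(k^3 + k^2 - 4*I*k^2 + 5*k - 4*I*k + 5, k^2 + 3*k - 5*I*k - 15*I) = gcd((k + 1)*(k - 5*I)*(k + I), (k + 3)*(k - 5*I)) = k - 5*I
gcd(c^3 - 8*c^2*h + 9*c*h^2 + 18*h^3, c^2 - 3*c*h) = c - 3*h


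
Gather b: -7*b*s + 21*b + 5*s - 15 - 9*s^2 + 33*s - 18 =b*(21 - 7*s) - 9*s^2 + 38*s - 33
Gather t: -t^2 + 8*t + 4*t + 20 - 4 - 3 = -t^2 + 12*t + 13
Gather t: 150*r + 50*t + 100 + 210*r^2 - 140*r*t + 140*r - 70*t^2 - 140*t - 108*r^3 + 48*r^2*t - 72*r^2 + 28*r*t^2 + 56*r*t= -108*r^3 + 138*r^2 + 290*r + t^2*(28*r - 70) + t*(48*r^2 - 84*r - 90) + 100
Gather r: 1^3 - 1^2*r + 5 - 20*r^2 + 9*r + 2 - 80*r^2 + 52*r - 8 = -100*r^2 + 60*r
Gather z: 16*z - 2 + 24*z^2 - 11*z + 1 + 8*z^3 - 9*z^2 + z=8*z^3 + 15*z^2 + 6*z - 1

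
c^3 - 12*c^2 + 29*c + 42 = (c - 7)*(c - 6)*(c + 1)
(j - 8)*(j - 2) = j^2 - 10*j + 16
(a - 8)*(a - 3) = a^2 - 11*a + 24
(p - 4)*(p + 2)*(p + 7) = p^3 + 5*p^2 - 22*p - 56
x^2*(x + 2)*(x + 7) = x^4 + 9*x^3 + 14*x^2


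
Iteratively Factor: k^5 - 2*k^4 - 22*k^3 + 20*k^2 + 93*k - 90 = (k + 3)*(k^4 - 5*k^3 - 7*k^2 + 41*k - 30) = (k - 2)*(k + 3)*(k^3 - 3*k^2 - 13*k + 15) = (k - 5)*(k - 2)*(k + 3)*(k^2 + 2*k - 3) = (k - 5)*(k - 2)*(k + 3)^2*(k - 1)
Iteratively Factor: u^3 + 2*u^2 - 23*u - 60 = (u + 4)*(u^2 - 2*u - 15) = (u + 3)*(u + 4)*(u - 5)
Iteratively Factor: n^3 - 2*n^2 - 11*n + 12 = (n + 3)*(n^2 - 5*n + 4) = (n - 1)*(n + 3)*(n - 4)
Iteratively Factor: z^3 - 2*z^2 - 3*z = (z + 1)*(z^2 - 3*z) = z*(z + 1)*(z - 3)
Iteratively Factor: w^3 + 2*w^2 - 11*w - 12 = (w + 4)*(w^2 - 2*w - 3) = (w - 3)*(w + 4)*(w + 1)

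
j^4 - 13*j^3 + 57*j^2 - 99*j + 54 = (j - 6)*(j - 3)^2*(j - 1)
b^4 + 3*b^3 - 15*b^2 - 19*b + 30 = (b - 3)*(b - 1)*(b + 2)*(b + 5)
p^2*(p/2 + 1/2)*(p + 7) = p^4/2 + 4*p^3 + 7*p^2/2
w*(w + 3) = w^2 + 3*w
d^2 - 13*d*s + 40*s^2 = (d - 8*s)*(d - 5*s)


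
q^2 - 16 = (q - 4)*(q + 4)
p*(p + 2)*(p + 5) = p^3 + 7*p^2 + 10*p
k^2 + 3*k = k*(k + 3)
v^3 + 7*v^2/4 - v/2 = v*(v - 1/4)*(v + 2)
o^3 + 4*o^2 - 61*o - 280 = (o - 8)*(o + 5)*(o + 7)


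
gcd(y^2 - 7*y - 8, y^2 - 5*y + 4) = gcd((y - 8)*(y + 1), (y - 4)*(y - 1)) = 1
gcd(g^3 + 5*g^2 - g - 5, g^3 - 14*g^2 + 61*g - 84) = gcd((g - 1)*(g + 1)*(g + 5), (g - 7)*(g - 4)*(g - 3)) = 1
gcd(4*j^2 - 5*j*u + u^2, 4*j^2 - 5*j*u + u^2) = 4*j^2 - 5*j*u + u^2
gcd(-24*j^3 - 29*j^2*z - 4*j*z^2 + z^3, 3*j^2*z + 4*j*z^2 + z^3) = 3*j^2 + 4*j*z + z^2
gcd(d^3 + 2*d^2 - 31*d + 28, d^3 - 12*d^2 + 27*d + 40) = 1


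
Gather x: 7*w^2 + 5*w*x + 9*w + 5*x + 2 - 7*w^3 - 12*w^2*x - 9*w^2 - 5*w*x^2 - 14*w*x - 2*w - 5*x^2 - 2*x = -7*w^3 - 2*w^2 + 7*w + x^2*(-5*w - 5) + x*(-12*w^2 - 9*w + 3) + 2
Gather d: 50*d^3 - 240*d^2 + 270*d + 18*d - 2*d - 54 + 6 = 50*d^3 - 240*d^2 + 286*d - 48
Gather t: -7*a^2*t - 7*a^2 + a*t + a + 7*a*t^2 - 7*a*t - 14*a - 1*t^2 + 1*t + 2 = -7*a^2 - 13*a + t^2*(7*a - 1) + t*(-7*a^2 - 6*a + 1) + 2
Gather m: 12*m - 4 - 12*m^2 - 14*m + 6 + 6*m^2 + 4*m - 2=-6*m^2 + 2*m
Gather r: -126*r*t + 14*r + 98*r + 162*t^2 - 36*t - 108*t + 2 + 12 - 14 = r*(112 - 126*t) + 162*t^2 - 144*t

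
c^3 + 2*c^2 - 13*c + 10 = (c - 2)*(c - 1)*(c + 5)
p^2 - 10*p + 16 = (p - 8)*(p - 2)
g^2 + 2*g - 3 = (g - 1)*(g + 3)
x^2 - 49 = (x - 7)*(x + 7)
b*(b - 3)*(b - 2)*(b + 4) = b^4 - b^3 - 14*b^2 + 24*b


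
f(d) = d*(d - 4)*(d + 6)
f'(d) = d*(d - 4) + d*(d + 6) + (d - 4)*(d + 6) = 3*d^2 + 4*d - 24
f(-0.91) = 22.74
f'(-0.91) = -25.16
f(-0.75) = 18.70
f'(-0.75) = -25.31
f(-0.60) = 14.90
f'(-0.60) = -25.32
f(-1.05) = 26.25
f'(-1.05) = -24.89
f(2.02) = -32.08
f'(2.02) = -3.68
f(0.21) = -4.94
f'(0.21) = -23.03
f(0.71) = -15.67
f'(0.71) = -19.65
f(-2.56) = 57.77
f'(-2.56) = -14.58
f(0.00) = 0.00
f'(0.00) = -24.00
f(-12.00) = -1152.00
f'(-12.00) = 360.00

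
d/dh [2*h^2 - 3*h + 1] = 4*h - 3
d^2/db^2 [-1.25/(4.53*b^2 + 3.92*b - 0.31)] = (51.30225*b^2 + 44.394*b - 1.25*(9.06*b + 3.92)*(18.12*b + 7.84) - 3.51075)/(4.53*b^2 + 3.92*b - 0.31)^3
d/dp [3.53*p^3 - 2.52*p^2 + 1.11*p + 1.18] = 10.59*p^2 - 5.04*p + 1.11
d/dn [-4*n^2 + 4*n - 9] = 4 - 8*n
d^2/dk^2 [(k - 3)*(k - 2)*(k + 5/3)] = 6*k - 20/3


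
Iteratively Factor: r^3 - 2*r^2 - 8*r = (r - 4)*(r^2 + 2*r) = r*(r - 4)*(r + 2)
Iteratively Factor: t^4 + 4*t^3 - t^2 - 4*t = (t + 4)*(t^3 - t) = t*(t + 4)*(t^2 - 1) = t*(t - 1)*(t + 4)*(t + 1)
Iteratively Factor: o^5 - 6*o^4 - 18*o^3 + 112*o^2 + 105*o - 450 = (o + 3)*(o^4 - 9*o^3 + 9*o^2 + 85*o - 150) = (o + 3)^2*(o^3 - 12*o^2 + 45*o - 50) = (o - 2)*(o + 3)^2*(o^2 - 10*o + 25) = (o - 5)*(o - 2)*(o + 3)^2*(o - 5)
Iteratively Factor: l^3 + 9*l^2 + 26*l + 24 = (l + 3)*(l^2 + 6*l + 8) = (l + 3)*(l + 4)*(l + 2)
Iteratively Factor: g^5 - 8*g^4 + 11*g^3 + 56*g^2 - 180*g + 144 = (g + 3)*(g^4 - 11*g^3 + 44*g^2 - 76*g + 48) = (g - 3)*(g + 3)*(g^3 - 8*g^2 + 20*g - 16) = (g - 3)*(g - 2)*(g + 3)*(g^2 - 6*g + 8) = (g - 4)*(g - 3)*(g - 2)*(g + 3)*(g - 2)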